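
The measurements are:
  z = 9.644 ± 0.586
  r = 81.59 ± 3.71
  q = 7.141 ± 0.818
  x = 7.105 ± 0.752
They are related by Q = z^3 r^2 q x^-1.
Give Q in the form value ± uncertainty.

For a monomial Q ∝ z^3, r^2, q, x^-1, fractional errors add in quadrature:
  (3·δz/z)² = (3×0.0608)² = 0.0332;  (2·δr/r)² = (2×0.0455)² = 0.00827;  (1·δq/q)² = (1×0.115)² = 0.0131;  (-1·δx/x)² = (-1×0.106)² = 0.0112
δQ/Q = √(0.0658) = 0.257
Q = 6.001e+06, so δQ = 0.257 × 6.001e+06 = 1.54e+06.

(6.001 ± 1.54) × 10^6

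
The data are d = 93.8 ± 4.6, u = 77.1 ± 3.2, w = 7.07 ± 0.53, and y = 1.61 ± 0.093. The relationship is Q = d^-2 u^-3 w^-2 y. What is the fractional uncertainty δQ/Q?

0.226

Q is a product of powers, so relative uncertainties combine in quadrature:
  (-2·δd/d)² = (-2×0.0490)² = 0.00962;  (-3·δu/u)² = (-3×0.0415)² = 0.0155;  (-2·δw/w)² = (-2×0.0750)² = 0.0225;  (1·δy/y)² = (1×0.0578)² = 0.00334
δQ/Q = √(0.0509) = 0.226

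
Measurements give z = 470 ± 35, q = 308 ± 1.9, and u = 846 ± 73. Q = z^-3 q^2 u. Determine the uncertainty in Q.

Q is a product of powers, so relative uncertainties combine in quadrature:
  (-3·δz/z)² = (-3×0.0745)² = 0.0499;  (2·δq/q)² = (2×0.00617)² = 0.000152;  (1·δu/u)² = (1×0.0863)² = 0.00745
δQ/Q = √(0.0575) = 0.240
Q = 0.773, so δQ = 0.240 × 0.773 = 0.185.

0.185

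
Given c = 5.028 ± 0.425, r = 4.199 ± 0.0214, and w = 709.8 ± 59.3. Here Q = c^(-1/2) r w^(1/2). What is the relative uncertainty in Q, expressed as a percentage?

Since Q is a product/quotient, work with relative uncertainties:
  (−½·δc/c)² = (-0.5×0.0845)² = 0.00179;  (1·δr/r)² = (1×0.00510)² = 2.6e-05;  (½·δw/w)² = (0.5×0.0835)² = 0.00174
δQ/Q = √(0.00356) = 0.0596

5.96%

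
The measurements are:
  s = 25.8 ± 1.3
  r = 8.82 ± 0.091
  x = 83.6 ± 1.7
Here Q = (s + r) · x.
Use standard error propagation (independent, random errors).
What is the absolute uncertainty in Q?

Let u = s + r = 34.6. δu = √(δs² + δr²) = √(1.69 + 0.00828) = 1.30, so δu/u = 0.0376.
Q is then a monomial in u, x:
δQ/Q = √((δu/u)² + (1·δx/x)²) = √(0.00142 + 0.000414) = 0.0428
Q = 2890, so δQ = 0.0428 × 2890 = 124.

124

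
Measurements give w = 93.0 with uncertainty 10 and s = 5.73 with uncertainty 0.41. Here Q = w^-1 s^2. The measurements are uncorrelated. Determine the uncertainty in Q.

0.0632

Q is a product of powers, so relative uncertainties combine in quadrature:
  (-1·δw/w)² = (-1×0.108)² = 0.0116;  (2·δs/s)² = (2×0.0716)² = 0.0205
δQ/Q = √(0.0320) = 0.179
Q = 0.353, so δQ = 0.179 × 0.353 = 0.0632.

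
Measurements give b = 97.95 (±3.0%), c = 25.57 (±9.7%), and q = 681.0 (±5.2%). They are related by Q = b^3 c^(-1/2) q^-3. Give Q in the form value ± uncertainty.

0.0005884 ± 0.000110

Products/powers → add relative errors in quadrature, weighted by exponent:
  (3·δb/b)² = (3×0.0300)² = 0.00810;  (−½·δc/c)² = (-0.5×0.0970)² = 0.00235;  (-3·δq/q)² = (-3×0.0520)² = 0.0243
δQ/Q = √(0.0348) = 0.187
Q = 0.0005884, so δQ = 0.187 × 0.0005884 = 0.000110.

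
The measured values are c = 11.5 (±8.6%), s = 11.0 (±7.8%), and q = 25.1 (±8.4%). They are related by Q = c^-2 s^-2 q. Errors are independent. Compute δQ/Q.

0.247

Relative error in a monomial: (δQ/Q)² = Σ (nᵢ · δxᵢ/xᵢ)².
  (-2·δc/c)² = (-2×0.0860)² = 0.0296;  (-2·δs/s)² = (-2×0.0780)² = 0.0243;  (1·δq/q)² = (1×0.0840)² = 0.00706
δQ/Q = √(0.0610) = 0.247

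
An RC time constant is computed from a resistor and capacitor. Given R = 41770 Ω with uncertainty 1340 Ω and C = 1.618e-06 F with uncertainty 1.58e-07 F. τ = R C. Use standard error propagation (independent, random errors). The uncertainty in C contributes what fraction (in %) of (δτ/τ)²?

(δτ/τ)² = (1·δR/R)² + (1·δC/C)²
  R term: (1×0.0321)² = 0.00103
  C term: (1×0.0977)² = 0.00954
Total = 0.0106. Share from C = 0.00954/0.0106 = 0.903.

90.3%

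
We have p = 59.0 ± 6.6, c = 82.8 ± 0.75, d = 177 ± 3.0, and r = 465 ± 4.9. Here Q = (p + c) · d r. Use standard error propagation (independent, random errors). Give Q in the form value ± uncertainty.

(1.17 ± 0.0594) × 10^7

Let u = p + c = 142. δu = √(δp² + δc²) = √(43.6 + 0.562) = 6.64, so δu/u = 0.0468.
Q is then a monomial in u, d, r:
δQ/Q = √((δu/u)² + (1·δd/d)² + (1·δr/r)²) = √(0.00219 + 0.000287 + 0.000111) = 0.0509
Q = 1.17e+07, so δQ = 0.0509 × 1.17e+07 = 5.94e+05.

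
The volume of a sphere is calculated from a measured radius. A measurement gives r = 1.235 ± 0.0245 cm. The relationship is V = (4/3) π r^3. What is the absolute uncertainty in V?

Each factor contributes (exponent × relative error)² to (δV/V)²:
  (3·δr/r)² = (3×0.0198)² = 0.00354
δV/V = √(0.00354) = 0.0595
V = 7.890 cm^3, so δV = 0.0595 × 7.890 = 0.470 cm^3.

0.470 cm^3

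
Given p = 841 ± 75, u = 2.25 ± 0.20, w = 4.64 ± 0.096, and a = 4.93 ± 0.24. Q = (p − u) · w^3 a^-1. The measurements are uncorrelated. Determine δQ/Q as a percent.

11.9%

Let h = p − u = 839. δh = √(δp² + δu²) = √(5620 + 0.0400) = 75.0, so δh/h = 0.0894.
Q is then a monomial in h, w, a:
δQ/Q = √((δh/h)² + (3·δw/w)² + (-1·δa/a)²) = √(0.00800 + 0.00385 + 0.00237) = 0.119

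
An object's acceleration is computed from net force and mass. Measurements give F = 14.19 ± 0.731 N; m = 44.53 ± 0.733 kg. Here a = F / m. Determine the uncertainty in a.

0.0172 m/s^2

Each factor contributes (exponent × relative error)² to (δa/a)²:
  (1·δF/F)² = (1×0.0515)² = 0.00265;  (-1·δm/m)² = (-1×0.0165)² = 0.000271
δa/a = √(0.00292) = 0.0541
a = 0.3187 m/s^2, so δa = 0.0541 × 0.3187 = 0.0172 m/s^2.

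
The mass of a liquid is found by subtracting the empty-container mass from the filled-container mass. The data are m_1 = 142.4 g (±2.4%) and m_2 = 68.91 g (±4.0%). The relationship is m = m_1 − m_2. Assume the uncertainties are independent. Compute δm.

For a sum/difference, combine absolute errors in quadrature:
  (δm_1)² = 11.7;  (δm_2)² = 7.60
δm = √(19.3) = 4.39 g

4.39 g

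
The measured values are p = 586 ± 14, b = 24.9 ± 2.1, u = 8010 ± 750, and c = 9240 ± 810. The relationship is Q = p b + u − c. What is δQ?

Let w = p·b = 14600. δw/w = √((1·δp/p)² + (1·δb/b)²) = √(0.000571 + 0.00711) = 0.0877, so δw = 1280.
Q = w + u − c: δQ = √(δw² + δu² + δc²) = √(1.64e+06 + 5.62e+05 + 6.56e+05) = 1690

1690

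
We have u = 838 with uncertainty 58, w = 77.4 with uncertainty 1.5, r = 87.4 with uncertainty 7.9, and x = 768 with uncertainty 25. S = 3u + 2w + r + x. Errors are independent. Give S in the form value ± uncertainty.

Each term contributes (cᵢ δxᵢ)² to (δS)²:
  (3·δu)² = 30300;  (2·δw)² = 9.00;  (δr)² = 62.4;  (δx)² = 625
δS = √(31000) = 176
S = 3520.

3520 ± 176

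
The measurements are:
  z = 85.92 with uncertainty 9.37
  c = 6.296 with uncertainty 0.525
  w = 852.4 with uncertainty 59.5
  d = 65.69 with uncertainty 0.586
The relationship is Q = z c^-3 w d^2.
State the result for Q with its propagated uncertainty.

(1.266 ± 0.357) × 10^6

Each factor contributes (exponent × relative error)² to (δQ/Q)²:
  (1·δz/z)² = (1×0.109)² = 0.0119;  (-3·δc/c)² = (-3×0.0834)² = 0.0626;  (1·δw/w)² = (1×0.0698)² = 0.00487;  (2·δd/d)² = (2×0.00892)² = 0.000318
δQ/Q = √(0.0797) = 0.282
Q = 1.266e+06, so δQ = 0.282 × 1.266e+06 = 3.57e+05.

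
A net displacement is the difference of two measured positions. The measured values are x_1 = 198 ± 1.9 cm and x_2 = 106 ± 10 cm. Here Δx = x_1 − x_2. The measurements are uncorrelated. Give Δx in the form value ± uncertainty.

Absolute uncertainties add in quadrature for a linear combination:
  (δx_1)² = 3.61;  (δx_2)² = 100
δΔx = √(104) = 10.2 cm
Δx = 92.0 cm.

92.0 ± 10.2 cm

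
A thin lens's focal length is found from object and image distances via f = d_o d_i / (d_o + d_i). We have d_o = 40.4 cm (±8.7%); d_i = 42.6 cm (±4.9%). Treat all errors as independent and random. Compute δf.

1.05 cm

∂f/∂d_o = (d_i/(d_o+d_i))² = 0.263;  ∂f/∂d_i = (d_o/(d_o+d_i))² = 0.237
δf = √((∂f/∂d_o · δd_o)² + (∂f/∂d_i · δd_i)²) = √(0.857 + 0.245) = 1.05 cm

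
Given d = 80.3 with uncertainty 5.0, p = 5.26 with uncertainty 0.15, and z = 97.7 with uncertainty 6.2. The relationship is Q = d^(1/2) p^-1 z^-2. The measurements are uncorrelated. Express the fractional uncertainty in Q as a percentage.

For a monomial Q ∝ d^(1/2), p^-1, z^-2, fractional errors add in quadrature:
  (½·δd/d)² = (0.5×0.0623)² = 0.000969;  (-1·δp/p)² = (-1×0.0285)² = 0.000813;  (-2·δz/z)² = (-2×0.0635)² = 0.0161
δQ/Q = √(0.0179) = 0.134

13.4%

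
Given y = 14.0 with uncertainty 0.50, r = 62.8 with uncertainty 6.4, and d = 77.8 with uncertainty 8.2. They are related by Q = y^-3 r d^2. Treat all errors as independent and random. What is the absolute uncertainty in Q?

35.7

For a monomial Q ∝ y^-3, r, d^2, fractional errors add in quadrature:
  (-3·δy/y)² = (-3×0.0357)² = 0.0115;  (1·δr/r)² = (1×0.102)² = 0.0104;  (2·δd/d)² = (2×0.105)² = 0.0444
δQ/Q = √(0.0663) = 0.257
Q = 139, so δQ = 0.257 × 139 = 35.7.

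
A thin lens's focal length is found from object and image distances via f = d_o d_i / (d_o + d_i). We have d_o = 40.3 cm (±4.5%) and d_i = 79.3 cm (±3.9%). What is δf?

0.871 cm

∂f/∂d_o = (d_i/(d_o+d_i))² = 0.440;  ∂f/∂d_i = (d_o/(d_o+d_i))² = 0.114
δf = √((∂f/∂d_o · δd_o)² + (∂f/∂d_i · δd_i)²) = √(0.636 + 0.123) = 0.871 cm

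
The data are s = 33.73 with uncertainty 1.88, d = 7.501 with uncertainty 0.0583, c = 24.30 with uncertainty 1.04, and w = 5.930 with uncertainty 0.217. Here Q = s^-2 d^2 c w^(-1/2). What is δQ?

0.0601

Q is a product of powers, so relative uncertainties combine in quadrature:
  (-2·δs/s)² = (-2×0.0557)² = 0.0124;  (2·δd/d)² = (2×0.00777)² = 0.000242;  (1·δc/c)² = (1×0.0428)² = 0.00183;  (−½·δw/w)² = (-0.5×0.0366)² = 0.000335
δQ/Q = √(0.0148) = 0.122
Q = 0.4935, so δQ = 0.122 × 0.4935 = 0.0601.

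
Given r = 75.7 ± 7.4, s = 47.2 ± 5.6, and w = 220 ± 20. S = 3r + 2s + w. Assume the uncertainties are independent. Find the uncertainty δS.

31.9

Each term contributes (cᵢ δxᵢ)² to (δS)²:
  (3·δr)² = 493;  (2·δs)² = 125;  (δw)² = 400
δS = √(1020) = 31.9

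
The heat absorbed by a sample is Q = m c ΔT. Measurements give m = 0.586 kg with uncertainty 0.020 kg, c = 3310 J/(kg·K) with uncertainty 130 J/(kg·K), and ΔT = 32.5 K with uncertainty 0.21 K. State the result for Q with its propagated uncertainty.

Each factor contributes (exponent × relative error)² to (δQ/Q)²:
  (1·δm/m)² = (1×0.0341)² = 0.00116;  (1·δc/c)² = (1×0.0393)² = 0.00154;  (1·δΔT/ΔT)² = (1×0.00646)² = 4.18e-05
δQ/Q = √(0.00275) = 0.0524
Q = 63000 J, so δQ = 0.0524 × 63000 = 3310 J.

63000 ± 3310 J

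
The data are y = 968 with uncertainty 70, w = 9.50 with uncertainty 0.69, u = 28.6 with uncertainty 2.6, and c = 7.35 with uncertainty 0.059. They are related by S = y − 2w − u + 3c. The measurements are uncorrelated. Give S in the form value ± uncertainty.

S is a linear combination, so absolute uncertainties add in quadrature:
  (δy)² = 4900;  (2·δw)² = 1.90;  (δu)² = 6.76;  (3·δc)² = 0.0313
δS = √(4910) = 70.1
S = 942.

942 ± 70.1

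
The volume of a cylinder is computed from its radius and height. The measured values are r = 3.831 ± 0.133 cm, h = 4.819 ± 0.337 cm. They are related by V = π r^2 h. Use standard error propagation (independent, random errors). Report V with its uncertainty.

V is a product of powers, so relative uncertainties combine in quadrature:
  (2·δr/r)² = (2×0.0347)² = 0.00482;  (1·δh/h)² = (1×0.0699)² = 0.00489
δV/V = √(0.00971) = 0.0985
V = 222.2 cm^3, so δV = 0.0985 × 222.2 = 21.9 cm^3.

222.2 ± 21.9 cm^3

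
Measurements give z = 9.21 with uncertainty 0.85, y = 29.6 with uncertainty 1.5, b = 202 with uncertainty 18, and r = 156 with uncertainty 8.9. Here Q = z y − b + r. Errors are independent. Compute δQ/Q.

0.155

Let p = z·y = 273. δp/p = √((1·δz/z)² + (1·δy/y)²) = √(0.00852 + 0.00257) = 0.105, so δp = 28.7.
Q = p − b + r: δQ = √(δp² + δb² + δr²) = √(824 + 324 + 79.2) = 35.0
Q = 227, so δQ/Q = 35.0/227 = 0.155.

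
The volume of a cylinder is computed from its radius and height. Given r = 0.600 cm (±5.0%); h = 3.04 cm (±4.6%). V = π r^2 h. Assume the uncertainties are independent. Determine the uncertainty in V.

Products/powers → add relative errors in quadrature, weighted by exponent:
  (2·δr/r)² = (2×0.0500)² = 0.0100;  (1·δh/h)² = (1×0.0460)² = 0.00212
δV/V = √(0.0121) = 0.110
V = 3.44 cm^3, so δV = 0.110 × 3.44 = 0.378 cm^3.

0.378 cm^3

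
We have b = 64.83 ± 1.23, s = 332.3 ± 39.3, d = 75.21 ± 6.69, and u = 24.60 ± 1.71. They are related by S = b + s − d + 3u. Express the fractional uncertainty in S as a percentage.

10.2%

Each term contributes (cᵢ δxᵢ)² to (δS)²:
  (δb)² = 1.51;  (δs)² = 1540;  (δd)² = 44.8;  (3·δu)² = 26.3
δS = √(1620) = 40.2
S = 395.7, so δS/S = 40.2/395.7 = 0.102.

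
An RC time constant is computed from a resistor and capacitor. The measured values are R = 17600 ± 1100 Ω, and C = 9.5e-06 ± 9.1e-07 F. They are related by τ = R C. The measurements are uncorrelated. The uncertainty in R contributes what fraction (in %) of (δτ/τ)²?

(δτ/τ)² = (1·δR/R)² + (1·δC/C)²
  R term: (1×0.0625)² = 0.00391
  C term: (1×0.0958)² = 0.00918
Total = 0.0131. Share from R = 0.00391/0.0131 = 0.299.

29.9%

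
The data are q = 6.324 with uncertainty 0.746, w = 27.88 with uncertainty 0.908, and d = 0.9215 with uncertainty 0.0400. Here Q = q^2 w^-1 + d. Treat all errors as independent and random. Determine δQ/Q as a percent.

14.6%

Let p = q^2·w^-1 = 1.434. δp/p = √((2·δq/q)² + (-1·δw/w)²) = √(0.0557 + 0.00106) = 0.238, so δp = 0.342.
Q = p + d: δQ = √(δp² + δd²) = √(0.117 + 0.00160) = 0.344
Q = 2.356, so δQ/Q = 0.344/2.356 = 0.146.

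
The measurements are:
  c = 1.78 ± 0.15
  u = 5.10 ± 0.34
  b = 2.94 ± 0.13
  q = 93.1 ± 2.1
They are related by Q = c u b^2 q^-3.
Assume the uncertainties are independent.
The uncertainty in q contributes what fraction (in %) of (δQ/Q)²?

19.1%

(δQ/Q)² = (1·δc/c)² + (1·δu/u)² + (2·δb/b)² + (-3·δq/q)²
  c term: (1×0.0843)² = 0.00710
  u term: (1×0.0667)² = 0.00444
  b term: (2×0.0442)² = 0.00782
  q term: (-3×0.0226)² = 0.00458
Total = 0.0239. Share from q = 0.00458/0.0239 = 0.191.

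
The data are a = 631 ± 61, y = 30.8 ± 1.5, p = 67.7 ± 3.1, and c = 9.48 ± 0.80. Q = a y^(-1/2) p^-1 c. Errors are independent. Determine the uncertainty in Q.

For a monomial Q ∝ a, y^(-1/2), p^-1, c, fractional errors add in quadrature:
  (1·δa/a)² = (1×0.0967)² = 0.00935;  (−½·δy/y)² = (-0.5×0.0487)² = 0.000593;  (-1·δp/p)² = (-1×0.0458)² = 0.00210;  (1·δc/c)² = (1×0.0844)² = 0.00712
δQ/Q = √(0.0192) = 0.138
Q = 15.9, so δQ = 0.138 × 15.9 = 2.20.

2.20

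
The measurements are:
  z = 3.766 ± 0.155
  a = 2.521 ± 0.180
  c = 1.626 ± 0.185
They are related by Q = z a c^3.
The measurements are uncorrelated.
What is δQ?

14.3

Each factor contributes (exponent × relative error)² to (δQ/Q)²:
  (1·δz/z)² = (1×0.0412)² = 0.00169;  (1·δa/a)² = (1×0.0714)² = 0.00510;  (3·δc/c)² = (3×0.114)² = 0.117
δQ/Q = √(0.123) = 0.351
Q = 40.81, so δQ = 0.351 × 40.81 = 14.3.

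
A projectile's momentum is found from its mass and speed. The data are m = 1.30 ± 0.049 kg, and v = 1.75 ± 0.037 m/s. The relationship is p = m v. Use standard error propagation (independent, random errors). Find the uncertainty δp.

For a monomial p ∝ m, v, fractional errors add in quadrature:
  (1·δm/m)² = (1×0.0377)² = 0.00142;  (1·δv/v)² = (1×0.0211)² = 0.000447
δp/p = √(0.00187) = 0.0432
p = 2.27 kg·m/s, so δp = 0.0432 × 2.27 = 0.0983 kg·m/s.

0.0983 kg·m/s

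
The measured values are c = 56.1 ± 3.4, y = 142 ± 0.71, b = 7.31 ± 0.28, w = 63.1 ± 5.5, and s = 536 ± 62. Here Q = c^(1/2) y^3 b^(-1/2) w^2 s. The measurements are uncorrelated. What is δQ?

3.6e+12

For a monomial Q ∝ c^(1/2), y^3, b^(-1/2), w^2, s, fractional errors add in quadrature:
  (½·δc/c)² = (0.5×0.0606)² = 0.000918;  (3·δy/y)² = (3×0.00500)² = 0.000225;  (−½·δb/b)² = (-0.5×0.0383)² = 0.000367;  (2·δw/w)² = (2×0.0872)² = 0.0304;  (1·δs/s)² = (1×0.116)² = 0.0134
δQ/Q = √(0.0453) = 0.213
Q = 1.69e+13, so δQ = 0.213 × 1.69e+13 = 3.6e+12.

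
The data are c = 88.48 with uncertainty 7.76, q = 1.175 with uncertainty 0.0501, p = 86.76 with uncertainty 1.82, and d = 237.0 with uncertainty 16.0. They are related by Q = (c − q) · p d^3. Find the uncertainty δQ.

2.24e+10

Let u = c − q = 87.31. δu = √(δc² + δq²) = √(60.2 + 0.00251) = 7.76, so δu/u = 0.0889.
Q is then a monomial in u, p, d:
δQ/Q = √((δu/u)² + (1·δp/p)² + (3·δd/d)²) = √(0.00790 + 0.000440 + 0.0410) = 0.222
Q = 1.008e+11, so δQ = 0.222 × 1.008e+11 = 2.24e+10.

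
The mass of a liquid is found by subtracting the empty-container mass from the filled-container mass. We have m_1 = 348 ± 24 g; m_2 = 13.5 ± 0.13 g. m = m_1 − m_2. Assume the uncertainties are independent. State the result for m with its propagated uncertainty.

334 ± 24.0 g

m is a linear combination, so absolute uncertainties add in quadrature:
  (δm_1)² = 576;  (δm_2)² = 0.0169
δm = √(576) = 24.0 g
m = 334 g.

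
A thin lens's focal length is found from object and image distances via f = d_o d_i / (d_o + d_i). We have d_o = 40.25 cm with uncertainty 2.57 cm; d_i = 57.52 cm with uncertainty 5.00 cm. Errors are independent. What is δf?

1.23 cm

∂f/∂d_o = (d_i/(d_o+d_i))² = 0.346;  ∂f/∂d_i = (d_o/(d_o+d_i))² = 0.169
δf = √((∂f/∂d_o · δd_o)² + (∂f/∂d_i · δd_i)²) = √(0.791 + 0.718) = 1.23 cm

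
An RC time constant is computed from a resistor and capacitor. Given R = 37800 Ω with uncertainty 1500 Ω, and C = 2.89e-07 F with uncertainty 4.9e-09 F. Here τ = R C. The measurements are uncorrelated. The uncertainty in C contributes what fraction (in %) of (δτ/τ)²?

15.4%

(δτ/τ)² = (1·δR/R)² + (1·δC/C)²
  R term: (1×0.0397)² = 0.00157
  C term: (1×0.0170)² = 0.000287
Total = 0.00186. Share from C = 0.000287/0.00186 = 0.154.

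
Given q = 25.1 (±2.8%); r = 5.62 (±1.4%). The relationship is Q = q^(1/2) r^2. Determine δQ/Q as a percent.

Each factor contributes (exponent × relative error)² to (δQ/Q)²:
  (½·δq/q)² = (0.5×0.0280)² = 0.000196;  (2·δr/r)² = (2×0.0140)² = 0.000784
δQ/Q = √(0.000980) = 0.0313

3.13%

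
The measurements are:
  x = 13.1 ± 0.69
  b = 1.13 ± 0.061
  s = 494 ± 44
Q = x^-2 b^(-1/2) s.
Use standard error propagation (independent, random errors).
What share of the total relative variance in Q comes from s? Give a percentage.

(δQ/Q)² = (-2·δx/x)² + (−½·δb/b)² + (1·δs/s)²
  x term: (-2×0.0527)² = 0.0111
  b term: (-0.5×0.0540)² = 0.000729
  s term: (1×0.0891)² = 0.00793
Total = 0.0198. Share from s = 0.00793/0.0198 = 0.402.

40.2%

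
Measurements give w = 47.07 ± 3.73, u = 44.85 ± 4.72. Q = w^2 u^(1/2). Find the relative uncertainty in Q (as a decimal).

Relative error in a monomial: (δQ/Q)² = Σ (nᵢ · δxᵢ/xᵢ)².
  (2·δw/w)² = (2×0.0792)² = 0.0251;  (½·δu/u)² = (0.5×0.105)² = 0.00277
δQ/Q = √(0.0279) = 0.167

0.167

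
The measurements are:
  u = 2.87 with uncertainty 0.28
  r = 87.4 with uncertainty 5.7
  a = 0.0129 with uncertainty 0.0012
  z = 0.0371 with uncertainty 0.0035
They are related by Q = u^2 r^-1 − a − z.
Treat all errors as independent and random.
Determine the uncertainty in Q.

0.0197

Let p = u^2·r^-1 = 0.0942. δp/p = √((2·δu/u)² + (-1·δr/r)²) = √(0.0381 + 0.00425) = 0.206, so δp = 0.0194.
Q = p − a − z: δQ = √(δp² + δa² + δz²) = √(0.000376 + 1.44e-06 + 1.23e-05) = 0.0197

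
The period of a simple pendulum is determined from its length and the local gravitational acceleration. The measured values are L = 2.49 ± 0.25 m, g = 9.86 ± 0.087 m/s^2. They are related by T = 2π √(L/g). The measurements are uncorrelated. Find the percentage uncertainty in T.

For a monomial T ∝ L^(1/2), g^(-1/2), fractional errors add in quadrature:
  (½·δL/L)² = (0.5×0.100)² = 0.00252;  (−½·δg/g)² = (-0.5×0.00882)² = 1.95e-05
δT/T = √(0.00254) = 0.0504

5.04%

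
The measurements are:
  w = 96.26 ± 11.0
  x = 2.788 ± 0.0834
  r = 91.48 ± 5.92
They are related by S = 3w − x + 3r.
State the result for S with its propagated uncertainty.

560.4 ± 37.5

S is a linear combination, so absolute uncertainties add in quadrature:
  (3·δw)² = 1090;  (δx)² = 0.00696;  (3·δr)² = 315
δS = √(1400) = 37.5
S = 560.4.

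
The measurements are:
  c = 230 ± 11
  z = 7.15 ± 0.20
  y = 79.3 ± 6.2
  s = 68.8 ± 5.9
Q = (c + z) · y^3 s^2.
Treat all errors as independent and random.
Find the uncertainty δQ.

1.65e+11

Let u = c + z = 237. δu = √(δc² + δz²) = √(121 + 0.0400) = 11.0, so δu/u = 0.0464.
Q is then a monomial in u, y, s:
δQ/Q = √((δu/u)² + (3·δy/y)² + (2·δs/s)²) = √(0.00215 + 0.0550 + 0.0294) = 0.294
Q = 5.6e+11, so δQ = 0.294 × 5.6e+11 = 1.65e+11.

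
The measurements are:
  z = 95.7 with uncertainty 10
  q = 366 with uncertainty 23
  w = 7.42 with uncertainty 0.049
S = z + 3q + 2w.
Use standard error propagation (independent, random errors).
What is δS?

Sums and differences: (δS)² = Σ (cᵢ δxᵢ)².
  (δz)² = 100;  (3·δq)² = 4760;  (2·δw)² = 0.00960
δS = √(4860) = 69.7

69.7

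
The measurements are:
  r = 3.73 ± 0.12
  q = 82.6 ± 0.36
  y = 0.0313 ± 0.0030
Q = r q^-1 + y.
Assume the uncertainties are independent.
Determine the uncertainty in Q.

Let p = r·q^-1 = 0.0452. δp/p = √((1·δr/r)² + (-1·δq/q)²) = √(0.00104 + 1.9e-05) = 0.0325, so δp = 0.00147.
Q = p + y: δQ = √(δp² + δy²) = √(2.15e-06 + 9e-06) = 0.00334

0.00334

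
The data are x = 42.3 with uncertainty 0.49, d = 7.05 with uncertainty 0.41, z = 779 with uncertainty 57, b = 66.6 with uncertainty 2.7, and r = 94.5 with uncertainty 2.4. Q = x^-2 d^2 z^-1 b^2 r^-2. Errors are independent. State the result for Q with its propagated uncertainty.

(1.77 ± 0.299) × 10^-5

Each factor contributes (exponent × relative error)² to (δQ/Q)²:
  (-2·δx/x)² = (-2×0.0116)² = 0.000537;  (2·δd/d)² = (2×0.0582)² = 0.0135;  (-1·δz/z)² = (-1×0.0732)² = 0.00535;  (2·δb/b)² = (2×0.0405)² = 0.00657;  (-2·δr/r)² = (-2×0.0254)² = 0.00258
δQ/Q = √(0.0286) = 0.169
Q = 1.77e-05, so δQ = 0.169 × 1.77e-05 = 2.99e-06.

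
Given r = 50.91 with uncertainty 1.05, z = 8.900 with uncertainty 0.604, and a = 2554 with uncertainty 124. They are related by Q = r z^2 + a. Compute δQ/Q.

Let p = r·z^2 = 4033. δp/p = √((1·δr/r)² + (2·δz/z)²) = √(0.000425 + 0.0184) = 0.137, so δp = 554.
Q = p + a: δQ = √(δp² + δa²) = √(3.07e+05 + 15400) = 567
Q = 6587, so δQ/Q = 567/6587 = 0.0861.

0.0861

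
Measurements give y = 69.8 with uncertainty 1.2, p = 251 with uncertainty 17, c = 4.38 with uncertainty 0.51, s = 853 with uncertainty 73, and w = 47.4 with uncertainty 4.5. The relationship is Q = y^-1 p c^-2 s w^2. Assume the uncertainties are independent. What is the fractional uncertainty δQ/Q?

Q is a product of powers, so relative uncertainties combine in quadrature:
  (-1·δy/y)² = (-1×0.0172)² = 0.000296;  (1·δp/p)² = (1×0.0677)² = 0.00459;  (-2·δc/c)² = (-2×0.116)² = 0.0542;  (1·δs/s)² = (1×0.0856)² = 0.00732;  (2·δw/w)² = (2×0.0949)² = 0.0361
δQ/Q = √(0.102) = 0.320

0.320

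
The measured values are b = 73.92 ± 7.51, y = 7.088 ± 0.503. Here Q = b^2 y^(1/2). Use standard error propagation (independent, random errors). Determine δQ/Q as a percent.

20.6%

Q is a product of powers, so relative uncertainties combine in quadrature:
  (2·δb/b)² = (2×0.102)² = 0.0413;  (½·δy/y)² = (0.5×0.0710)² = 0.00126
δQ/Q = √(0.0425) = 0.206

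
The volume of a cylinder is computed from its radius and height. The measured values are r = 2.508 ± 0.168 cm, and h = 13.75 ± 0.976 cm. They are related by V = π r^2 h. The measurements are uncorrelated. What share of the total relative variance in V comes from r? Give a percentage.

78.1%

(δV/V)² = (2·δr/r)² + (1·δh/h)²
  r term: (2×0.0670)² = 0.0179
  h term: (1×0.0710)² = 0.00504
Total = 0.0230. Share from r = 0.0179/0.0230 = 0.781.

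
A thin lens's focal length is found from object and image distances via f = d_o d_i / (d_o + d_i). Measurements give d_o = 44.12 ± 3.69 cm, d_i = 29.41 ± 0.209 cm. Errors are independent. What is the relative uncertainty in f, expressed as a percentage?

3.37%

∂f/∂d_o = (d_i/(d_o+d_i))² = 0.160;  ∂f/∂d_i = (d_o/(d_o+d_i))² = 0.360
δf = √((∂f/∂d_o · δd_o)² + (∂f/∂d_i · δd_i)²) = √(0.348 + 0.00566) = 0.595 cm
f = 17.65 cm, so δf/f = 0.595/17.65 = 0.0337.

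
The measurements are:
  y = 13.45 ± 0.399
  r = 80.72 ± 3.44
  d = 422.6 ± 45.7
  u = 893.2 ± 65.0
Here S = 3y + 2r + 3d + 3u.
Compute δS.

238

Absolute uncertainties add in quadrature for a linear combination:
  (3·δy)² = 1.43;  (2·δr)² = 47.3;  (3·δd)² = 18800;  (3·δu)² = 38000
δS = √(56900) = 238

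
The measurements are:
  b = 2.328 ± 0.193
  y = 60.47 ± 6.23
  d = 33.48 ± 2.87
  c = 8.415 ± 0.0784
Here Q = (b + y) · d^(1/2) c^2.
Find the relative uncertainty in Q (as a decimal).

Let u = b + y = 62.80. δu = √(δb² + δy²) = √(0.0372 + 38.8) = 6.23, so δu/u = 0.0993.
Q is then a monomial in u, d, c:
δQ/Q = √((δu/u)² + (½·δd/d)² + (2·δc/c)²) = √(0.00985 + 0.00184 + 0.000347) = 0.110

0.110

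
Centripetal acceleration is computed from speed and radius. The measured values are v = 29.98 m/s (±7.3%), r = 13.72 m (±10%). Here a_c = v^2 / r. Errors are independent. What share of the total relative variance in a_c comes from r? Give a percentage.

(δa_c/a_c)² = (2·δv/v)² + (-1·δr/r)²
  v term: (2×0.0730)² = 0.0213
  r term: (-1×0.100)² = 0.0100
Total = 0.0313. Share from r = 0.0100/0.0313 = 0.319.

31.9%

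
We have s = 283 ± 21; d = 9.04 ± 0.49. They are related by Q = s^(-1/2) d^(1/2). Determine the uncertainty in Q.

For a monomial Q ∝ s^(-1/2), d^(1/2), fractional errors add in quadrature:
  (−½·δs/s)² = (-0.5×0.0742)² = 0.00138;  (½·δd/d)² = (0.5×0.0542)² = 0.000735
δQ/Q = √(0.00211) = 0.0459
Q = 0.179, so δQ = 0.0459 × 0.179 = 0.00821.

0.00821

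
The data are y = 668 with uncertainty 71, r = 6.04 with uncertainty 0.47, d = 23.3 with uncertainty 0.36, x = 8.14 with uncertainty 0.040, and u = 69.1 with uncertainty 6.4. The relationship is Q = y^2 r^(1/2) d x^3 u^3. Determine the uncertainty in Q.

Relative error in a monomial: (δQ/Q)² = Σ (nᵢ · δxᵢ/xᵢ)².
  (2·δy/y)² = (2×0.106)² = 0.0452;  (½·δr/r)² = (0.5×0.0778)² = 0.00151;  (1·δd/d)² = (1×0.0155)² = 0.000239;  (3·δx/x)² = (3×0.00491)² = 0.000217;  (3·δu/u)² = (3×0.0926)² = 0.0772
δQ/Q = √(0.124) = 0.353
Q = 4.55e+15, so δQ = 0.353 × 4.55e+15 = 1.6e+15.

1.6e+15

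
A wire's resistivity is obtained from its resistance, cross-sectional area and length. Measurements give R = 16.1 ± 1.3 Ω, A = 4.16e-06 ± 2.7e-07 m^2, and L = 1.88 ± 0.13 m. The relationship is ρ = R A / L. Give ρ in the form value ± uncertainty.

Each factor contributes (exponent × relative error)² to (δρ/ρ)²:
  (1·δR/R)² = (1×0.0807)² = 0.00652;  (1·δA/A)² = (1×0.0649)² = 0.00421;  (-1·δL/L)² = (-1×0.0691)² = 0.00478
δρ/ρ = √(0.0155) = 0.125
ρ = 3.56e-05 Ω·m, so δρ = 0.125 × 3.56e-05 = 4.44e-06 Ω·m.

(3.56 ± 0.444) × 10^-5 Ω·m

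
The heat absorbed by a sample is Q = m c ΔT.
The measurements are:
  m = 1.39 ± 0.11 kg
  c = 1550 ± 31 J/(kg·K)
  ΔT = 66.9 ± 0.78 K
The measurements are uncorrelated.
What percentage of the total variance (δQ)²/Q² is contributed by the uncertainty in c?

(δQ/Q)² = (1·δm/m)² + (1·δc/c)² + (1·δΔT/ΔT)²
  m term: (1×0.0791)² = 0.00626
  c term: (1×0.0200)² = 0.000400
  ΔT term: (1×0.0117)² = 0.000136
Total = 0.00680. Share from c = 0.000400/0.00680 = 0.0588.

5.88%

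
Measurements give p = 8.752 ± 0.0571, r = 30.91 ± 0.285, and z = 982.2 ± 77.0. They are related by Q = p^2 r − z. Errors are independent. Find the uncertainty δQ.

Let w = p^2·r = 2368. δw/w = √((2·δp/p)² + (1·δr/r)²) = √(0.000170 + 8.5e-05) = 0.0160, so δw = 37.8.
Q = w − z: δQ = √(δw² + δz²) = √(1430 + 5930) = 85.8

85.8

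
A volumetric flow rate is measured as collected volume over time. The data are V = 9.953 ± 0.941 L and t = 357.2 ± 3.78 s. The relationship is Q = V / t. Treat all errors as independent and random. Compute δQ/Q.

Since Q is a product/quotient, work with relative uncertainties:
  (1·δV/V)² = (1×0.0945)² = 0.00894;  (-1·δt/t)² = (-1×0.0106)² = 0.000112
δQ/Q = √(0.00905) = 0.0951

0.0951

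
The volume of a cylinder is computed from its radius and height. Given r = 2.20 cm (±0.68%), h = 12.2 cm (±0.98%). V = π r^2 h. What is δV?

3.11 cm^3

Each factor contributes (exponent × relative error)² to (δV/V)²:
  (2·δr/r)² = (2×0.00680)² = 0.000185;  (1·δh/h)² = (1×0.00980)² = 9.6e-05
δV/V = √(0.000281) = 0.0168
V = 186 cm^3, so δV = 0.0168 × 186 = 3.11 cm^3.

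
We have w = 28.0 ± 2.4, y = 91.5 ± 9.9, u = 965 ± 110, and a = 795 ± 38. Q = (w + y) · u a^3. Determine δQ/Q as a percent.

Let h = w + y = 120. δh = √(δw² + δy²) = √(5.76 + 98.0) = 10.2, so δh/h = 0.0852.
Q is then a monomial in h, u, a:
δQ/Q = √((δh/h)² + (1·δu/u)² + (3·δa/a)²) = √(0.00727 + 0.0130 + 0.0206) = 0.202

20.2%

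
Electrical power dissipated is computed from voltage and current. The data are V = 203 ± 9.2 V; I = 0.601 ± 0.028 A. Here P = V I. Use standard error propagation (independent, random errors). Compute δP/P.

For a monomial P ∝ V, I, fractional errors add in quadrature:
  (1·δV/V)² = (1×0.0453)² = 0.00205;  (1·δI/I)² = (1×0.0466)² = 0.00217
δP/P = √(0.00422) = 0.0650

0.0650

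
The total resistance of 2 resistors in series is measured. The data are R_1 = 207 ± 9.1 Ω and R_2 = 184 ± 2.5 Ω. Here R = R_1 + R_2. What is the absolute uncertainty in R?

Each term contributes (cᵢ δxᵢ)² to (δR)²:
  (δR_1)² = 82.8;  (δR_2)² = 6.25
δR = √(89.1) = 9.44 Ω

9.44 Ω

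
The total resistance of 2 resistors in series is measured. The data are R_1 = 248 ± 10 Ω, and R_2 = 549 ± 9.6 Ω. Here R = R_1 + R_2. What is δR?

Each term contributes (cᵢ δxᵢ)² to (δR)²:
  (δR_1)² = 100;  (δR_2)² = 92.2
δR = √(192) = 13.9 Ω

13.9 Ω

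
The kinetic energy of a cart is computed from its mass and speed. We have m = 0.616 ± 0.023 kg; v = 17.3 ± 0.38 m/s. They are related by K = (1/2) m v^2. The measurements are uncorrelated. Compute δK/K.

Products/powers → add relative errors in quadrature, weighted by exponent:
  (1·δm/m)² = (1×0.0373)² = 0.00139;  (2·δv/v)² = (2×0.0220)² = 0.00193
δK/K = √(0.00332) = 0.0577

0.0577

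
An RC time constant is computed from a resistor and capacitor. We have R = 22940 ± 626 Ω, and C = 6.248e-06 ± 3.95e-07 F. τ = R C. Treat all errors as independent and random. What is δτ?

Products/powers → add relative errors in quadrature, weighted by exponent:
  (1·δR/R)² = (1×0.0273)² = 0.000745;  (1·δC/C)² = (1×0.0632)² = 0.00400
δτ/τ = √(0.00474) = 0.0689
τ = 0.1433 s, so δτ = 0.0689 × 0.1433 = 0.00987 s.

0.00987 s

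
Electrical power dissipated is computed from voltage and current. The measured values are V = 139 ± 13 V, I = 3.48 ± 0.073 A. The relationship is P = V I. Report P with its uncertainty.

484 ± 46.4 W

Each factor contributes (exponent × relative error)² to (δP/P)²:
  (1·δV/V)² = (1×0.0935)² = 0.00875;  (1·δI/I)² = (1×0.0210)² = 0.000440
δP/P = √(0.00919) = 0.0958
P = 484 W, so δP = 0.0958 × 484 = 46.4 W.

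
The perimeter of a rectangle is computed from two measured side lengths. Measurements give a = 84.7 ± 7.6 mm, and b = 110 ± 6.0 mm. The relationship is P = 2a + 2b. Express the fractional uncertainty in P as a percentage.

Absolute uncertainties add in quadrature for a linear combination:
  (2·δa)² = 231;  (2·δb)² = 144
δP = √(375) = 19.4 mm
P = 389 mm, so δP/P = 19.4/389 = 0.0497.

4.97%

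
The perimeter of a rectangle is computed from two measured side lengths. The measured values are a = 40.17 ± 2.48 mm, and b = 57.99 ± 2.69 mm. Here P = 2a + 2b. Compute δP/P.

0.0373

For a sum/difference, combine absolute errors in quadrature:
  (2·δa)² = 24.6;  (2·δb)² = 28.9
δP = √(53.5) = 7.32 mm
P = 196.3 mm, so δP/P = 7.32/196.3 = 0.0373.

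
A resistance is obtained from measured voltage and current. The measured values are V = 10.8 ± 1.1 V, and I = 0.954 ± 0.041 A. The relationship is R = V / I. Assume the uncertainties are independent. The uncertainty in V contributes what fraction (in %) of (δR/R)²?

84.9%

(δR/R)² = (1·δV/V)² + (-1·δI/I)²
  V term: (1×0.102)² = 0.0104
  I term: (-1×0.0430)² = 0.00185
Total = 0.0122. Share from V = 0.0104/0.0122 = 0.849.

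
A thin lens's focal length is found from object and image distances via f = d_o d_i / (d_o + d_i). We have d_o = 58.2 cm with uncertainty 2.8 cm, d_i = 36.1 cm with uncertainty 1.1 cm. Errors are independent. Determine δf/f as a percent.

2.63%

∂f/∂d_o = (d_i/(d_o+d_i))² = 0.147;  ∂f/∂d_i = (d_o/(d_o+d_i))² = 0.381
δf = √((∂f/∂d_o · δd_o)² + (∂f/∂d_i · δd_i)²) = √(0.168 + 0.176) = 0.586 cm
f = 22.3 cm, so δf/f = 0.586/22.3 = 0.0263.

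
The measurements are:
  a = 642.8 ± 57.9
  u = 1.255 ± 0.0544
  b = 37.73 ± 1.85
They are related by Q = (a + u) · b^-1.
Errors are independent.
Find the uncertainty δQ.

Let w = a + u = 644.1. δw = √(δa² + δu²) = √(3350 + 0.00296) = 57.9, so δw/w = 0.0899.
Q is then a monomial in w, b:
δQ/Q = √((δw/w)² + (-1·δb/b)²) = √(0.00808 + 0.00240) = 0.102
Q = 17.07, so δQ = 0.102 × 17.07 = 1.75.

1.75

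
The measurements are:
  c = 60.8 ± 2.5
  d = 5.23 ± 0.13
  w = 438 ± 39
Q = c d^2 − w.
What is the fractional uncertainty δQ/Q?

Let p = c·d^2 = 1660. δp/p = √((1·δc/c)² + (2·δd/d)²) = √(0.00169 + 0.00247) = 0.0645, so δp = 107.
Q = p − w: δQ = √(δp² + δw²) = √(11500 + 1520) = 114
Q = 1230, so δQ/Q = 114/1230 = 0.0932.

0.0932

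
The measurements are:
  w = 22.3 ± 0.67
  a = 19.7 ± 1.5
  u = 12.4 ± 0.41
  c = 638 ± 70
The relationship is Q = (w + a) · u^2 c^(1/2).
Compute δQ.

Let h = w + a = 42.0. δh = √(δw² + δa²) = √(0.449 + 2.25) = 1.64, so δh/h = 0.0391.
Q is then a monomial in h, u, c:
δQ/Q = √((δh/h)² + (2·δu/u)² + (½·δc/c)²) = √(0.00153 + 0.00437 + 0.00301) = 0.0944
Q = 1.63e+05, so δQ = 0.0944 × 1.63e+05 = 15400.

15400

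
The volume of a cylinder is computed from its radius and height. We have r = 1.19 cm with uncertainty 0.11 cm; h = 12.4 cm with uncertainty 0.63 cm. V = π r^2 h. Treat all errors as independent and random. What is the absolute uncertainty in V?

10.6 cm^3

For a monomial V ∝ r^2, h, fractional errors add in quadrature:
  (2·δr/r)² = (2×0.0924)² = 0.0342;  (1·δh/h)² = (1×0.0508)² = 0.00258
δV/V = √(0.0368) = 0.192
V = 55.2 cm^3, so δV = 0.192 × 55.2 = 10.6 cm^3.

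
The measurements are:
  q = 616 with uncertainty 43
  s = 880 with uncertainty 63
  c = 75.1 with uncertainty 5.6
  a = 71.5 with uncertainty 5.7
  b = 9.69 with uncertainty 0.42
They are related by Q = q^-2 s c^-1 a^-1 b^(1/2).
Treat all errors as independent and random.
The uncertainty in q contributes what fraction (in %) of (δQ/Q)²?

(δQ/Q)² = (-2·δq/q)² + (1·δs/s)² + (-1·δc/c)² + (-1·δa/a)² + (½·δb/b)²
  q term: (-2×0.0698)² = 0.0195
  s term: (1×0.0716)² = 0.00513
  c term: (-1×0.0746)² = 0.00556
  a term: (-1×0.0797)² = 0.00636
  b term: (0.5×0.0433)² = 0.000470
Total = 0.0370. Share from q = 0.0195/0.0370 = 0.527.

52.7%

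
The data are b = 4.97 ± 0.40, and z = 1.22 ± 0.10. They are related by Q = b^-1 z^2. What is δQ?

0.0547

Each factor contributes (exponent × relative error)² to (δQ/Q)²:
  (-1·δb/b)² = (-1×0.0805)² = 0.00648;  (2·δz/z)² = (2×0.0820)² = 0.0269
δQ/Q = √(0.0334) = 0.183
Q = 0.299, so δQ = 0.183 × 0.299 = 0.0547.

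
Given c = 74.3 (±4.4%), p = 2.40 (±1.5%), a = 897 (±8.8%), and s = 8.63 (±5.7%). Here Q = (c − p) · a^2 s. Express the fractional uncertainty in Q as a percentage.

19.1%

Let u = c − p = 71.9. δu = √(δc² + δp²) = √(10.7 + 0.00130) = 3.27, so δu/u = 0.0455.
Q is then a monomial in u, a, s:
δQ/Q = √((δu/u)² + (2·δa/a)² + (1·δs/s)²) = √(0.00207 + 0.0310 + 0.00325) = 0.191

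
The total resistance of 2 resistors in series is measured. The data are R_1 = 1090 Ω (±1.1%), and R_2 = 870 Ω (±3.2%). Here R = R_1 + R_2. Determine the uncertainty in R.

Each term contributes (cᵢ δxᵢ)² to (δR)²:
  (δR_1)² = 144;  (δR_2)² = 775
δR = √(919) = 30.3 Ω

30.3 Ω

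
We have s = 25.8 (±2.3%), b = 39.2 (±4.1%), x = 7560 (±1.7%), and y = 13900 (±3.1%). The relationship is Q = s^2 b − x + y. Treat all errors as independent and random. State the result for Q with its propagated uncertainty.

32400 ± 1670

Let p = s^2·b = 26100. δp/p = √((2·δs/s)² + (1·δb/b)²) = √(0.00212 + 0.00168) = 0.0616, so δp = 1610.
Q = p − x + y: δQ = √(δp² + δx² + δy²) = √(2.59e+06 + 16500 + 1.86e+05) = 1670
Q = 32400.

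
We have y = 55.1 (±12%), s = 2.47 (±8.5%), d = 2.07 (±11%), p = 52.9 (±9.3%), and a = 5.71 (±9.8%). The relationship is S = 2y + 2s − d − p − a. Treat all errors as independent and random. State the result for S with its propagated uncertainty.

Absolute uncertainties add in quadrature for a linear combination:
  (2·δy)² = 175;  (2·δs)² = 0.176;  (δd)² = 0.0518;  (δp)² = 24.2;  (δa)² = 0.313
δS = √(200) = 14.1
S = 54.5.

54.5 ± 14.1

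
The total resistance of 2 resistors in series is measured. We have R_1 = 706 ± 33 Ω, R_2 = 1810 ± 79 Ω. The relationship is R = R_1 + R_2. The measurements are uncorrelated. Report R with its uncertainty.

Each term contributes (cᵢ δxᵢ)² to (δR)²:
  (δR_1)² = 1090;  (δR_2)² = 6240
δR = √(7330) = 85.6 Ω
R = 2520 Ω.

2520 ± 85.6 Ω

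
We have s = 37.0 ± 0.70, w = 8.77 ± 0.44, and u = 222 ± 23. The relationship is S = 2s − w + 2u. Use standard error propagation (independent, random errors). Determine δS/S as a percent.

Each term contributes (cᵢ δxᵢ)² to (δS)²:
  (2·δs)² = 1.96;  (δw)² = 0.194;  (2·δu)² = 2120
δS = √(2120) = 46.0
S = 509, so δS/S = 46.0/509 = 0.0904.

9.04%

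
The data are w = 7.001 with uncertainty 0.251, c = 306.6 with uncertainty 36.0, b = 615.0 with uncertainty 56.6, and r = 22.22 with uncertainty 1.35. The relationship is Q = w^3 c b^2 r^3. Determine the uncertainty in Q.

1.33e+14

Since Q is a product/quotient, work with relative uncertainties:
  (3·δw/w)² = (3×0.0359)² = 0.0116;  (1·δc/c)² = (1×0.117)² = 0.0138;  (2·δb/b)² = (2×0.0920)² = 0.0339;  (3·δr/r)² = (3×0.0608)² = 0.0332
δQ/Q = √(0.0925) = 0.304
Q = 4.366e+14, so δQ = 0.304 × 4.366e+14 = 1.33e+14.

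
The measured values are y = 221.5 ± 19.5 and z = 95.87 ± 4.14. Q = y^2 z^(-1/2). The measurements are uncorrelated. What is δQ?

889

Since Q is a product/quotient, work with relative uncertainties:
  (2·δy/y)² = (2×0.0880)² = 0.0310;  (−½·δz/z)² = (-0.5×0.0432)² = 0.000466
δQ/Q = √(0.0315) = 0.177
Q = 5011, so δQ = 0.177 × 5011 = 889.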